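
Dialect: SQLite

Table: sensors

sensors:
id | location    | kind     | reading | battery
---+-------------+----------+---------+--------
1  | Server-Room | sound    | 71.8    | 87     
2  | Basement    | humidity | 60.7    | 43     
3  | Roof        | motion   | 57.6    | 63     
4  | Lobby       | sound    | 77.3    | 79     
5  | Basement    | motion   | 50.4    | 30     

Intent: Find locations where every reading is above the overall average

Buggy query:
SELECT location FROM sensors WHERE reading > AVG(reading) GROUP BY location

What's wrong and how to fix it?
Bug: AVG() is an aggregate; it can't sit directly in WHERE

Fix: Use a subquery for AVG and a HAVING MIN(...) filter so the condition holds for every row in the group

Corrected query:
SELECT location FROM sensors GROUP BY location HAVING MIN(reading) > (SELECT AVG(reading) FROM sensors)

Result:
location   
-----------
Lobby      
Server-Room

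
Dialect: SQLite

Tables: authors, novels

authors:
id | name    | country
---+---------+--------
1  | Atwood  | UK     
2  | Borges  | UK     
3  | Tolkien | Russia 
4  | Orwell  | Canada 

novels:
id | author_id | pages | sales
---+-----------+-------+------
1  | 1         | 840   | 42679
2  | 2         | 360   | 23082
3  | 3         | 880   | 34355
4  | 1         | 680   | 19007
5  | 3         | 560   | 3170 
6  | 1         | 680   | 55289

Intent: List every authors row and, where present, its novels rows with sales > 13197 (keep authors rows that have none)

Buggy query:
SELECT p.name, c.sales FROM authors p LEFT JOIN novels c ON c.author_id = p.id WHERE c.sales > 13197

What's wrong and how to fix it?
Bug: A WHERE condition on the right-hand table after LEFT JOIN drops unmatched parents

Fix: Move the right-table condition into the ON clause so unmatched parents are kept

Corrected query:
SELECT p.name, c.sales FROM authors p LEFT JOIN novels c ON c.author_id = p.id AND c.sales > 13197

Result:
name    | sales
--------+------
Atwood  | 19007
Atwood  | 42679
Atwood  | 55289
Borges  | 23082
Tolkien | 34355
Orwell  | NULL 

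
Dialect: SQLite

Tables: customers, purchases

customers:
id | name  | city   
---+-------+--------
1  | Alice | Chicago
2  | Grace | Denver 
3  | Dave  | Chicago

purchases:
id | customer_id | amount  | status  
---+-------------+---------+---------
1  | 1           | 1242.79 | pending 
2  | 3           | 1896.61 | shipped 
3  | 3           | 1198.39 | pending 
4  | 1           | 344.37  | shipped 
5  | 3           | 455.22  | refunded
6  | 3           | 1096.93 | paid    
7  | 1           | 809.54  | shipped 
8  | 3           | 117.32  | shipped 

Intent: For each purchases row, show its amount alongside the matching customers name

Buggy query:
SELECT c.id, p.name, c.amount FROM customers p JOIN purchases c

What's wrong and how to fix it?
Bug: Missing join condition: each purchases row is matched to all customers rows instead of just its own

Fix: Specify the join condition linking the foreign key to the parent id

Corrected query:
SELECT c.id, p.name, c.amount FROM customers p JOIN purchases c ON c.customer_id = p.id

Result:
id | name  | amount 
---+-------+--------
1  | Alice | 1242.79
2  | Dave  | 1896.61
3  | Dave  | 1198.39
4  | Alice | 344.37 
5  | Dave  | 455.22 
6  | Dave  | 1096.93
7  | Alice | 809.54 
8  | Dave  | 117.32 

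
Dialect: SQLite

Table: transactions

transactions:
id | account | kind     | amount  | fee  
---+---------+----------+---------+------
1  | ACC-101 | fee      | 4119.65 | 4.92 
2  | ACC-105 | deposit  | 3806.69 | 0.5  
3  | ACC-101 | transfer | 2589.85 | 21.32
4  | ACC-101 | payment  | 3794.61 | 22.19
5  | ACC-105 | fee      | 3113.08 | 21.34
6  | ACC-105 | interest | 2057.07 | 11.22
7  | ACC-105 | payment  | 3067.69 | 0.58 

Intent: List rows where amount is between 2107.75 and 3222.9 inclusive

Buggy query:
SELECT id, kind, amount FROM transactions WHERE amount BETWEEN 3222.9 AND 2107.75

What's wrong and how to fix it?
Bug: The bounds are reversed; BETWEEN a AND b requires a <= b to match anything

Fix: Write BETWEEN 2107.75 AND 3222.9

Corrected query:
SELECT id, kind, amount FROM transactions WHERE amount BETWEEN 2107.75 AND 3222.9

Result:
id | kind     | amount 
---+----------+--------
3  | transfer | 2589.85
5  | fee      | 3113.08
7  | payment  | 3067.69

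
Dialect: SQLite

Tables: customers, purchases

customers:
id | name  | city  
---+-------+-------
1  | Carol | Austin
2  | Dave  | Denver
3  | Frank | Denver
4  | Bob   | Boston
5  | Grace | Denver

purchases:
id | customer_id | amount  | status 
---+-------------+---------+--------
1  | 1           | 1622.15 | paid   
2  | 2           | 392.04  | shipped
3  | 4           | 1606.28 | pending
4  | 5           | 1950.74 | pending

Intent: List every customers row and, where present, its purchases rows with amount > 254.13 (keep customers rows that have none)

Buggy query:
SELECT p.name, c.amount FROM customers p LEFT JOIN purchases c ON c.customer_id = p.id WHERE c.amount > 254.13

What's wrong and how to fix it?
Bug: A WHERE condition on the right-hand table after LEFT JOIN drops unmatched parents

Fix: Move the right-table condition into the ON clause so unmatched parents are kept

Corrected query:
SELECT p.name, c.amount FROM customers p LEFT JOIN purchases c ON c.customer_id = p.id AND c.amount > 254.13

Result:
name  | amount 
------+--------
Carol | 1622.15
Dave  | 392.04 
Frank | NULL   
Bob   | 1606.28
Grace | 1950.74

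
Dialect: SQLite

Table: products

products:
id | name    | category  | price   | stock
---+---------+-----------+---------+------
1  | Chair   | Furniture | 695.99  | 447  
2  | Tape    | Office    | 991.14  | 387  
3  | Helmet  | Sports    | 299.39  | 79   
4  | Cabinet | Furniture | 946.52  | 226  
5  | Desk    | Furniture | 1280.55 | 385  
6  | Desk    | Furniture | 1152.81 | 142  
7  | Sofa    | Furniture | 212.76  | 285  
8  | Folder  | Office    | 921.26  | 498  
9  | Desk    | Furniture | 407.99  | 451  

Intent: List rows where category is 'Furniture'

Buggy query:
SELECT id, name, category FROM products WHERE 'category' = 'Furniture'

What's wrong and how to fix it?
Bug: Single quotes denote string literals in SQL; the column name is being compared as a constant string

Fix: Remove the quotes around the column name (or use double quotes for an identifier)

Corrected query:
SELECT id, name, category FROM products WHERE category = 'Furniture'

Result:
id | name    | category 
---+---------+----------
1  | Chair   | Furniture
4  | Cabinet | Furniture
5  | Desk    | Furniture
6  | Desk    | Furniture
7  | Sofa    | Furniture
9  | Desk    | Furniture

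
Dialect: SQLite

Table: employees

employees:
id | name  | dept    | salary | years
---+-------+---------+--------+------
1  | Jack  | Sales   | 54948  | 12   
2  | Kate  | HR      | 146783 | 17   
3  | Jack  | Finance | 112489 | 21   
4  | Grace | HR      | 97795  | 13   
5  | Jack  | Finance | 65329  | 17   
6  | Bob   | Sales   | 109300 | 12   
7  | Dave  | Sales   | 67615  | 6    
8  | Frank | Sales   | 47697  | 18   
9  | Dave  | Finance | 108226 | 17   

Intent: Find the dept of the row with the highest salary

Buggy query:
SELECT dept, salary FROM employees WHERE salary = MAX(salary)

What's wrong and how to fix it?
Bug: MAX(salary) is an aggregate and cannot be used directly in WHERE

Fix: Wrap MAX in a scalar subquery so WHERE compares against a single value

Corrected query:
SELECT dept, salary FROM employees WHERE salary = (SELECT MAX(salary) FROM employees)

Result:
dept | salary
-----+-------
HR   | 146783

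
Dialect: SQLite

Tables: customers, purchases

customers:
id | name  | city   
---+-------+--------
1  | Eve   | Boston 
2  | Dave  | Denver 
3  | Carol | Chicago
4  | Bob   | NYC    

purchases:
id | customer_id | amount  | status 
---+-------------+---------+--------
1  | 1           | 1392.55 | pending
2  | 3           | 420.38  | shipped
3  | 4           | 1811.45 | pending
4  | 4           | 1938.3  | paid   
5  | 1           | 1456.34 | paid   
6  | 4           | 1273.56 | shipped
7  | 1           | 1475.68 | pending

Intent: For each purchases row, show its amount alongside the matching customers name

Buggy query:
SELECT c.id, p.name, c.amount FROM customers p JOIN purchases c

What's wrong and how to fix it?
Bug: JOIN with no ON clause produces a cartesian product; every purchases row pairs with every customers row

Fix: Add ON c.customer_id = p.id to the JOIN

Corrected query:
SELECT c.id, p.name, c.amount FROM customers p JOIN purchases c ON c.customer_id = p.id

Result:
id | name  | amount 
---+-------+--------
1  | Eve   | 1392.55
2  | Carol | 420.38 
3  | Bob   | 1811.45
4  | Bob   | 1938.3 
5  | Eve   | 1456.34
6  | Bob   | 1273.56
7  | Eve   | 1475.68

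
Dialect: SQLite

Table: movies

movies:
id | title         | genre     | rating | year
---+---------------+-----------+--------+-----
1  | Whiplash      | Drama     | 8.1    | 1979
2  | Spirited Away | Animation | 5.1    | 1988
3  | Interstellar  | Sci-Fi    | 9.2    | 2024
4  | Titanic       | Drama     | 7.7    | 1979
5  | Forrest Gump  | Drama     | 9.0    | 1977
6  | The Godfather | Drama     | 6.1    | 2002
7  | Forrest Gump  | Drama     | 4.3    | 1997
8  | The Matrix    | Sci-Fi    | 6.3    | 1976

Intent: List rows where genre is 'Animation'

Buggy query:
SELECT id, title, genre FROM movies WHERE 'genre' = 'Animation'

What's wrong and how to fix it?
Bug: 'genre' in single quotes is a string literal, not the column; the comparison is literal-vs-literal and never true

Fix: Reference the column as genre without single quotes

Corrected query:
SELECT id, title, genre FROM movies WHERE genre = 'Animation'

Result:
id | title         | genre    
---+---------------+----------
2  | Spirited Away | Animation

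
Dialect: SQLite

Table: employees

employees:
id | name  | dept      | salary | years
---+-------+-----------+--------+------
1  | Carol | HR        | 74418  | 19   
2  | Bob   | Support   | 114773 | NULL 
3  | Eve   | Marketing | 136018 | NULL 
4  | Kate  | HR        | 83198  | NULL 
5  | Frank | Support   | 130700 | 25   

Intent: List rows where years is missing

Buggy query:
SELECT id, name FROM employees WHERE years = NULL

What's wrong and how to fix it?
Bug: '= NULL' is always unknown in SQL three-valued logic, so no rows match

Fix: Use IS NULL to test for NULL

Corrected query:
SELECT id, name FROM employees WHERE years IS NULL

Result:
id | name
---+-----
2  | Bob 
3  | Eve 
4  | Kate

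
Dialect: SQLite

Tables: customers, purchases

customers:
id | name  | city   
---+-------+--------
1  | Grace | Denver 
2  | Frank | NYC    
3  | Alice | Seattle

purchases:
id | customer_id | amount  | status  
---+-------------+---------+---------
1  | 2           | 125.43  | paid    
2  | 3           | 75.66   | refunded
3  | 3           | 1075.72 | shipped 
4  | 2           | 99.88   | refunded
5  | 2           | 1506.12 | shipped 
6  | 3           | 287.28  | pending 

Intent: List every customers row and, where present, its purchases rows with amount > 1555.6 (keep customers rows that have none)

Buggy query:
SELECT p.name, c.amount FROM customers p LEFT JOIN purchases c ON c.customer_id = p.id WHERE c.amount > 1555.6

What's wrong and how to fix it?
Bug: Filtering c.amount in WHERE discards the NULL rows produced by LEFT JOIN, turning it into an inner join

Fix: Put 'c.amount > 1555.6' in the JOIN's ON clause instead of WHERE

Corrected query:
SELECT p.name, c.amount FROM customers p LEFT JOIN purchases c ON c.customer_id = p.id AND c.amount > 1555.6

Result:
name  | amount
------+-------
Grace | NULL  
Frank | NULL  
Alice | NULL  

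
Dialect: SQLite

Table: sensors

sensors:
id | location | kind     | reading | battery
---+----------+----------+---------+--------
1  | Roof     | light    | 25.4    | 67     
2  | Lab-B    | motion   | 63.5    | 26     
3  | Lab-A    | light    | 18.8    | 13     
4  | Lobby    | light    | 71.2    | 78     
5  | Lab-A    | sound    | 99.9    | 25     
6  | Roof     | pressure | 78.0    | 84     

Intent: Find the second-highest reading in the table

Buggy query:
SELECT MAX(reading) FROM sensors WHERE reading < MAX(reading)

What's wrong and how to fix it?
Bug: The inner MAX is an aggregate inside WHERE, which is not allowed

Fix: Compute the overall MAX in a subquery, then take MAX of rows below it

Corrected query:
SELECT MAX(reading) FROM sensors WHERE reading < (SELECT MAX(reading) FROM sensors)

Result:
MAX(reading)
------------
78          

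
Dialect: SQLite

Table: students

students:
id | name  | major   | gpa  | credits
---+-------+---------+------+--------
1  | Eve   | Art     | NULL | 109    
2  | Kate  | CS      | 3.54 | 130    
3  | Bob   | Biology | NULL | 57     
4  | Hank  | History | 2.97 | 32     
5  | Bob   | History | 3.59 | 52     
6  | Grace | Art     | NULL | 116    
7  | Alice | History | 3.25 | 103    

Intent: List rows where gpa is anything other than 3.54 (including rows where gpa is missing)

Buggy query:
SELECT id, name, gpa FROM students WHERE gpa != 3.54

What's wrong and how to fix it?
Bug: Inequality against NULL is unknown, not true; rows with NULL are dropped

Fix: Handle NULL separately with IS NULL alongside the inequality

Corrected query:
SELECT id, name, gpa FROM students WHERE gpa != 3.54 OR gpa IS NULL

Result:
id | name  | gpa 
---+-------+-----
1  | Eve   | NULL
3  | Bob   | NULL
4  | Hank  | 2.97
5  | Bob   | 3.59
6  | Grace | NULL
7  | Alice | 3.25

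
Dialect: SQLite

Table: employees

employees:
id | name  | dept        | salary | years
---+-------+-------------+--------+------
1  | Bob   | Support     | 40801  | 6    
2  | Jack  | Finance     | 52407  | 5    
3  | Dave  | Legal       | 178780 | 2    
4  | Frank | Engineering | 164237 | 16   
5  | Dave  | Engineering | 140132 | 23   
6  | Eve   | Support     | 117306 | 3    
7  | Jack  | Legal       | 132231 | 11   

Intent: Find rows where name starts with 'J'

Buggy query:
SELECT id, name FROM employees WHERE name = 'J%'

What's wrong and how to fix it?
Bug: Wildcards only work with LIKE; '=' treats '%' as a literal character

Fix: Use LIKE for wildcard pattern matching

Corrected query:
SELECT id, name FROM employees WHERE name LIKE 'J%'

Result:
id | name
---+-----
2  | Jack
7  | Jack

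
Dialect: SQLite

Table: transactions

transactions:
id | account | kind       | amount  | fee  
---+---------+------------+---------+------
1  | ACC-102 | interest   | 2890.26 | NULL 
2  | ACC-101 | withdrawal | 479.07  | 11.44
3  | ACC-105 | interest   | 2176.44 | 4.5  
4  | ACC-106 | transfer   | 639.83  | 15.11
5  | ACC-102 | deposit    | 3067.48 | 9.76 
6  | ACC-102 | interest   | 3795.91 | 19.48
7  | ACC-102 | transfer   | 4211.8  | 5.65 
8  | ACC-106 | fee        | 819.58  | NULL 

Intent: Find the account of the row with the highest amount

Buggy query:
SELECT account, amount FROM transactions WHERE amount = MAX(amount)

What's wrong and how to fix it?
Bug: WHERE is evaluated per row; an aggregate over the whole table isn't defined there

Fix: Wrap MAX in a scalar subquery so WHERE compares against a single value

Corrected query:
SELECT account, amount FROM transactions WHERE amount = (SELECT MAX(amount) FROM transactions)

Result:
account | amount
--------+-------
ACC-102 | 4211.8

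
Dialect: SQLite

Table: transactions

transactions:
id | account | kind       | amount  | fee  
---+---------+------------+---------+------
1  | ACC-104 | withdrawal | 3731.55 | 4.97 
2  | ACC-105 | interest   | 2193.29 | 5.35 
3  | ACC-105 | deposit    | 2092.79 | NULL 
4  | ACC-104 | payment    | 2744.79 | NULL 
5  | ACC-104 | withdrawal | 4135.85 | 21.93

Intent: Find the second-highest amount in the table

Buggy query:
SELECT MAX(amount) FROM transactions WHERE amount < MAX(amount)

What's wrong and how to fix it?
Bug: MAX(amount) on the right of the comparison is an aggregate-in-WHERE error

Fix: Compute the overall MAX in a subquery, then take MAX of rows below it

Corrected query:
SELECT MAX(amount) FROM transactions WHERE amount < (SELECT MAX(amount) FROM transactions)

Result:
MAX(amount)
-----------
3731.55    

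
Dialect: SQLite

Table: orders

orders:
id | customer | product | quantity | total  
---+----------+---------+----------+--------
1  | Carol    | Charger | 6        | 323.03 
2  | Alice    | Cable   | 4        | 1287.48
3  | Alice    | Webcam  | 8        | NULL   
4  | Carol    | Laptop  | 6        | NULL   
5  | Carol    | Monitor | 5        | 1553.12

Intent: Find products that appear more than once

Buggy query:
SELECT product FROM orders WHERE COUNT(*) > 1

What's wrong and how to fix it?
Bug: COUNT(*) is an aggregate and cannot be used in WHERE

Fix: GROUP BY product, then filter groups with HAVING COUNT(*) > 1

Corrected query:
SELECT product FROM orders GROUP BY product HAVING COUNT(*) > 1

Result:
(no rows)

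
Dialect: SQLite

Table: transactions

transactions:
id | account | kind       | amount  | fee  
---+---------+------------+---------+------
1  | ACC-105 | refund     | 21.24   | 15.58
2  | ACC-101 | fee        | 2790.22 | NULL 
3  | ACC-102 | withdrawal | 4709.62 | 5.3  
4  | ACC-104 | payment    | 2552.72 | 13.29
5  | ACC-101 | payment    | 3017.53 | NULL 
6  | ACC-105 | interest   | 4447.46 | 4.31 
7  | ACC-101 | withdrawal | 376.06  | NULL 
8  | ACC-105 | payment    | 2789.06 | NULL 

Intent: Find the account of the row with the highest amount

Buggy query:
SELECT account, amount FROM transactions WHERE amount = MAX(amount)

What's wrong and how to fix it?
Bug: MAX(amount) is an aggregate and cannot be used directly in WHERE

Fix: Wrap MAX in a scalar subquery so WHERE compares against a single value

Corrected query:
SELECT account, amount FROM transactions WHERE amount = (SELECT MAX(amount) FROM transactions)

Result:
account | amount 
--------+--------
ACC-102 | 4709.62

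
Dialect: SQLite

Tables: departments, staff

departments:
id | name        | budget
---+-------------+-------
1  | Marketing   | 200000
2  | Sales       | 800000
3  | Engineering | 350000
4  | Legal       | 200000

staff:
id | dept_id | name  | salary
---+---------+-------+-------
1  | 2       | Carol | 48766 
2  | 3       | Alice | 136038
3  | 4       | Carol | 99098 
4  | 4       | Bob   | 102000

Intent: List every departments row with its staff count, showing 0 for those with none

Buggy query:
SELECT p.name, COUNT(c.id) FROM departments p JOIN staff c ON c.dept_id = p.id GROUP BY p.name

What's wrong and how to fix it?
Bug: An inner join excludes parents with zero children

Fix: Use LEFT JOIN so parents without children still appear (COUNT(c.id) gives 0)

Corrected query:
SELECT p.name, COUNT(c.id) FROM departments p LEFT JOIN staff c ON c.dept_id = p.id GROUP BY p.name

Result:
name        | COUNT(c.id)
------------+------------
Engineering | 1          
Legal       | 2          
Marketing   | 0          
Sales       | 1          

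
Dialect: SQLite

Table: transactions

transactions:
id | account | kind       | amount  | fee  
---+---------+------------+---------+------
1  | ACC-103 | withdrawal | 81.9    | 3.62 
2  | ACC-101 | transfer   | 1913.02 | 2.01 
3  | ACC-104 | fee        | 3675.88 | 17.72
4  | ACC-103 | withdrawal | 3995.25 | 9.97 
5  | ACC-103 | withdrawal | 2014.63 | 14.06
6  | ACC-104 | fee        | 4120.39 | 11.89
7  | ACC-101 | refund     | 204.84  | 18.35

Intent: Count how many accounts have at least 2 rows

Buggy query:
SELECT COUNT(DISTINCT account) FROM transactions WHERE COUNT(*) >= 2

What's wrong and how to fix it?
Bug: WHERE filters individual rows, not groups, so a group-level COUNT is invalid there

Fix: Use a subquery that GROUPs and filters with HAVING, then count its rows

Corrected query:
SELECT COUNT(*) FROM (SELECT account FROM transactions GROUP BY account HAVING COUNT(*) >= 2)

Result:
COUNT(*)
--------
3       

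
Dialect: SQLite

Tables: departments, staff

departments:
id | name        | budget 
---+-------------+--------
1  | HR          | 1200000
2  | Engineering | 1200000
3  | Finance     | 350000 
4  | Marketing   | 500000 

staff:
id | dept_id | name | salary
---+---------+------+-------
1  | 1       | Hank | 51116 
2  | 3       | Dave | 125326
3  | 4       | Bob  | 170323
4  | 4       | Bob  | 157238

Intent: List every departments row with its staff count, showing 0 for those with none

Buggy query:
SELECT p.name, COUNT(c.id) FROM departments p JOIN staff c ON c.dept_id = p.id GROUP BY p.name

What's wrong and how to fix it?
Bug: An inner join excludes parents with zero children

Fix: Use LEFT JOIN so parents without children still appear (COUNT(c.id) gives 0)

Corrected query:
SELECT p.name, COUNT(c.id) FROM departments p LEFT JOIN staff c ON c.dept_id = p.id GROUP BY p.name

Result:
name        | COUNT(c.id)
------------+------------
Engineering | 0          
Finance     | 1          
HR          | 1          
Marketing   | 2          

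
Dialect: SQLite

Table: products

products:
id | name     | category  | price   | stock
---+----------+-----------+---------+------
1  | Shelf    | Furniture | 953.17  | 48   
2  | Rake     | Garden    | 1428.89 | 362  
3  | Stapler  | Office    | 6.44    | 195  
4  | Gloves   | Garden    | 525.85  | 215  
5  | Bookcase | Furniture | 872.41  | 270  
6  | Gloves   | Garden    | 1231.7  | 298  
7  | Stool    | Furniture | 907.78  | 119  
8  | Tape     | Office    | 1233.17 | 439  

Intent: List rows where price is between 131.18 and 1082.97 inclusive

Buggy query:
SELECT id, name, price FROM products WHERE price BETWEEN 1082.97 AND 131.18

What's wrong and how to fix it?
Bug: The bounds are reversed; BETWEEN a AND b requires a <= b to match anything

Fix: Write BETWEEN 131.18 AND 1082.97

Corrected query:
SELECT id, name, price FROM products WHERE price BETWEEN 131.18 AND 1082.97

Result:
id | name     | price 
---+----------+-------
1  | Shelf    | 953.17
4  | Gloves   | 525.85
5  | Bookcase | 872.41
7  | Stool    | 907.78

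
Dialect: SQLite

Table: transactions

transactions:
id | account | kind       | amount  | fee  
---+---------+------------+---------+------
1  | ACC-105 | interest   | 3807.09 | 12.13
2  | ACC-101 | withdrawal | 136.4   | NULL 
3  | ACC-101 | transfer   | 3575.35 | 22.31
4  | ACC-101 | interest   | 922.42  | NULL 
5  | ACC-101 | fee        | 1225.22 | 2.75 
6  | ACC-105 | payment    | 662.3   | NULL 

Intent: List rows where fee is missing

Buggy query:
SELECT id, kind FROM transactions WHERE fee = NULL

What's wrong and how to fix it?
Bug: '= NULL' is always unknown in SQL three-valued logic, so no rows match

Fix: Use IS NULL to test for NULL

Corrected query:
SELECT id, kind FROM transactions WHERE fee IS NULL

Result:
id | kind      
---+-----------
2  | withdrawal
4  | interest  
6  | payment   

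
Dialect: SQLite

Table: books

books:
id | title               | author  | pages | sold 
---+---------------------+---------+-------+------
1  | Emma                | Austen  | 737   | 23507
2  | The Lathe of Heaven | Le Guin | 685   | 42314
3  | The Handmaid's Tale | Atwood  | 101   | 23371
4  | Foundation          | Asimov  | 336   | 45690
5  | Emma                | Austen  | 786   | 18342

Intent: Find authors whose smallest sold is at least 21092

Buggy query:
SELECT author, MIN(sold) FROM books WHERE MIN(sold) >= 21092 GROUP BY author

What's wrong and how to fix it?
Bug: MIN() in WHERE is a misuse of aggregate

Fix: Replace WHERE with HAVING after the GROUP BY

Corrected query:
SELECT author, MIN(sold) FROM books GROUP BY author HAVING MIN(sold) >= 21092

Result:
author  | MIN(sold)
--------+----------
Asimov  | 45690    
Atwood  | 23371    
Le Guin | 42314    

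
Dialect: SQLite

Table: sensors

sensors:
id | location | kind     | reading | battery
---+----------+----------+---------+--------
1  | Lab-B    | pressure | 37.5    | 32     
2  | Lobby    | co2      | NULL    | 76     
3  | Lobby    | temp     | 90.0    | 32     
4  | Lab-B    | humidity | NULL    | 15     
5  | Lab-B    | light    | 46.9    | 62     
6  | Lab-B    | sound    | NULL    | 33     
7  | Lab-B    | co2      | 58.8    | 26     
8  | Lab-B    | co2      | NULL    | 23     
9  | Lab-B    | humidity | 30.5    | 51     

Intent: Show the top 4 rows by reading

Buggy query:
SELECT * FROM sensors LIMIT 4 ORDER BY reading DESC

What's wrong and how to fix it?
Bug: ORDER BY cannot follow LIMIT; LIMIT is the final clause

Fix: Swap the clauses: ORDER BY first, then LIMIT

Corrected query:
SELECT * FROM sensors ORDER BY reading DESC LIMIT 4

Result:
id | location | kind     | reading | battery
---+----------+----------+---------+--------
3  | Lobby    | temp     | 90      | 32     
7  | Lab-B    | co2      | 58.8    | 26     
5  | Lab-B    | light    | 46.9    | 62     
1  | Lab-B    | pressure | 37.5    | 32     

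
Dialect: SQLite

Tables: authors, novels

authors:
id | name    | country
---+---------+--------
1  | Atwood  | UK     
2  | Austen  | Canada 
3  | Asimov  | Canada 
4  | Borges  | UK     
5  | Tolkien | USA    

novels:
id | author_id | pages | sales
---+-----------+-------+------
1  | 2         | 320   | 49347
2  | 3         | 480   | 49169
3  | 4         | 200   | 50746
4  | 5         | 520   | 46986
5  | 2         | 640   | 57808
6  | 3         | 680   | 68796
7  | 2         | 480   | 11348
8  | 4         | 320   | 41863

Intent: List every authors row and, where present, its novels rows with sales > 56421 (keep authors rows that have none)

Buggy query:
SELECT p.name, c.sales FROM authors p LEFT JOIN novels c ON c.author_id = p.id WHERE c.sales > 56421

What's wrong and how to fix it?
Bug: Filtering c.sales in WHERE discards the NULL rows produced by LEFT JOIN, turning it into an inner join

Fix: Put 'c.sales > 56421' in the JOIN's ON clause instead of WHERE

Corrected query:
SELECT p.name, c.sales FROM authors p LEFT JOIN novels c ON c.author_id = p.id AND c.sales > 56421

Result:
name    | sales
--------+------
Atwood  | NULL 
Austen  | 57808
Asimov  | 68796
Borges  | NULL 
Tolkien | NULL 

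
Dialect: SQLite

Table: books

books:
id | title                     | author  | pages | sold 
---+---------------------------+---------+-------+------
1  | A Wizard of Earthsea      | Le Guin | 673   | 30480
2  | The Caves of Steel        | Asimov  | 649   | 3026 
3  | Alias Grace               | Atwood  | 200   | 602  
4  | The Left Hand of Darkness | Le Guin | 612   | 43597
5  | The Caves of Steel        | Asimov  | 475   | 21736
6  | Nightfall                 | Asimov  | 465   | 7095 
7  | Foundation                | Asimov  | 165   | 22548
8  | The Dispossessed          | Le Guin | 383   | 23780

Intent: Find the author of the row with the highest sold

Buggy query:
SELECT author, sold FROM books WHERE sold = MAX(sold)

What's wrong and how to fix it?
Bug: MAX(sold) is an aggregate and cannot be used directly in WHERE

Fix: Use a subquery: WHERE sold = (SELECT MAX(sold) FROM books)

Corrected query:
SELECT author, sold FROM books WHERE sold = (SELECT MAX(sold) FROM books)

Result:
author  | sold 
--------+------
Le Guin | 43597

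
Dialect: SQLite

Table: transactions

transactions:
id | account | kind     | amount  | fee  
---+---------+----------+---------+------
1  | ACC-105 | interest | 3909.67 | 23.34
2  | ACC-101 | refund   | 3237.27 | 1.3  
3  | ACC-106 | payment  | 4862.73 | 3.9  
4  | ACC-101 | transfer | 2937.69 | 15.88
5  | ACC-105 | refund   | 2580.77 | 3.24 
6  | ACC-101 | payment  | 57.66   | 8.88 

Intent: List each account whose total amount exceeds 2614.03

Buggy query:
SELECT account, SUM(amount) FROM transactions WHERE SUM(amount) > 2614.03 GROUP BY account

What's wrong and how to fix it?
Bug: SUM(amount) is an aggregate, but WHERE filters rows before aggregation

Fix: Move the aggregate condition to a HAVING clause

Corrected query:
SELECT account, SUM(amount) FROM transactions GROUP BY account HAVING SUM(amount) > 2614.03

Result:
account | SUM(amount)
--------+------------
ACC-101 | 6232.62    
ACC-105 | 6490.44    
ACC-106 | 4862.73    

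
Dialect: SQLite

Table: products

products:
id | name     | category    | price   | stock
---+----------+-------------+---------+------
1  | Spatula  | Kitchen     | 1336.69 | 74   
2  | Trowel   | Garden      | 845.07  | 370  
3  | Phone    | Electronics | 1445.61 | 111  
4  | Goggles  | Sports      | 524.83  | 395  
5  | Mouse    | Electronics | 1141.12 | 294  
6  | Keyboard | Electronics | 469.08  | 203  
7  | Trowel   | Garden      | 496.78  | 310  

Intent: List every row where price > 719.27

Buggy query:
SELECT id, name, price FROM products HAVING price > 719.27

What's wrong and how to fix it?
Bug: HAVING filters the output of aggregation, but this query has no GROUP BY and no aggregate functions, so SQLite rejects it (HAVING clause on a non-aggregate query); the condition here is per row

Fix: Use WHERE for row-level filtering

Corrected query:
SELECT id, name, price FROM products WHERE price > 719.27

Result:
id | name    | price  
---+---------+--------
1  | Spatula | 1336.69
2  | Trowel  | 845.07 
3  | Phone   | 1445.61
5  | Mouse   | 1141.12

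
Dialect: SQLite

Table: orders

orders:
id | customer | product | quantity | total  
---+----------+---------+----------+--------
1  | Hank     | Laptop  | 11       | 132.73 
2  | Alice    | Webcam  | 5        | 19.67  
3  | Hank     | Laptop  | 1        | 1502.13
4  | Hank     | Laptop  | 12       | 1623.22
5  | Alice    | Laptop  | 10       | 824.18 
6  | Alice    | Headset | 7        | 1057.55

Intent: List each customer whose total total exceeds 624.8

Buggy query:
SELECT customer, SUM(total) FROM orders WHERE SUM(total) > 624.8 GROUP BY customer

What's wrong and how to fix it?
Bug: Aggregate functions cannot appear in a WHERE clause

Fix: Use HAVING (which filters groups after aggregation) instead of WHERE

Corrected query:
SELECT customer, SUM(total) FROM orders GROUP BY customer HAVING SUM(total) > 624.8

Result:
customer | SUM(total)
---------+-----------
Alice    | 1901.4    
Hank     | 3258.08   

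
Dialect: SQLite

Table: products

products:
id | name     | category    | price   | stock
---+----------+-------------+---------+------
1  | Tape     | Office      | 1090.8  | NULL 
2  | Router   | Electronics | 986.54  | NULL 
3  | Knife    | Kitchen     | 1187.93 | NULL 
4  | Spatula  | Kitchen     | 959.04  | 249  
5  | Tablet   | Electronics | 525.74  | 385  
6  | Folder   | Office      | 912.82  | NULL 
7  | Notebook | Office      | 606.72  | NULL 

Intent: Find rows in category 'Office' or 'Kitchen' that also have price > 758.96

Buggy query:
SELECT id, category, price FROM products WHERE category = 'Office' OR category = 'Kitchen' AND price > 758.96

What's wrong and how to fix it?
Bug: Without parentheses, AND is evaluated before OR, so the price filter only applies to the 'Kitchen' branch

Fix: Add parentheses around the OR so the AND applies to both alternatives

Corrected query:
SELECT id, category, price FROM products WHERE (category = 'Office' OR category = 'Kitchen') AND price > 758.96

Result:
id | category | price  
---+----------+--------
1  | Office   | 1090.8 
3  | Kitchen  | 1187.93
4  | Kitchen  | 959.04 
6  | Office   | 912.82 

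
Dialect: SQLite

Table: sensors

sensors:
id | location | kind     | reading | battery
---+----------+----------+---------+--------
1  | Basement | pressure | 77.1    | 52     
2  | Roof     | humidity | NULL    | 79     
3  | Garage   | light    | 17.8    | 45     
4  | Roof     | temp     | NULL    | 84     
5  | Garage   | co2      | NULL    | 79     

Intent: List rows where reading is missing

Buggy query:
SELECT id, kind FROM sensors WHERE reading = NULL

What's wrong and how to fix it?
Bug: Comparing to NULL with '=' never matches; NULL = NULL is unknown, not true

Fix: Use IS NULL to test for NULL

Corrected query:
SELECT id, kind FROM sensors WHERE reading IS NULL

Result:
id | kind    
---+---------
2  | humidity
4  | temp    
5  | co2     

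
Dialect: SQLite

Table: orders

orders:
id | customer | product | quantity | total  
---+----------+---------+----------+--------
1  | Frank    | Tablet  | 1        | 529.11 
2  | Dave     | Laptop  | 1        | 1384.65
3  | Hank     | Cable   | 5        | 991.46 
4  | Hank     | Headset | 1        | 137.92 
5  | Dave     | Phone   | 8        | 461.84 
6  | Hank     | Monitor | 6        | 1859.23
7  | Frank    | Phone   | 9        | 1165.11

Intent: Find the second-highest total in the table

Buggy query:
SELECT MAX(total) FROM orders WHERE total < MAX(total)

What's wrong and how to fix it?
Bug: MAX(total) on the right of the comparison is an aggregate-in-WHERE error

Fix: Compute the overall MAX in a subquery, then take MAX of rows below it

Corrected query:
SELECT MAX(total) FROM orders WHERE total < (SELECT MAX(total) FROM orders)

Result:
MAX(total)
----------
1384.65   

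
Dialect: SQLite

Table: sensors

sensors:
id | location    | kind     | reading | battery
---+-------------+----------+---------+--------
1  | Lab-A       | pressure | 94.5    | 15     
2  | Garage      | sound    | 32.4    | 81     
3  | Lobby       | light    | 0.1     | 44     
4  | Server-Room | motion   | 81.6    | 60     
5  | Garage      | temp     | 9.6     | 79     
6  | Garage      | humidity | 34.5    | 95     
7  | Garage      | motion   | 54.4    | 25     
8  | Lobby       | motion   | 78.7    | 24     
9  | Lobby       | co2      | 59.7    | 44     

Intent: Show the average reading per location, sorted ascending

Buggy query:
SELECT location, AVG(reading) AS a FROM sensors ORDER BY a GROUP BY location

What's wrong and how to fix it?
Bug: ORDER BY appears before GROUP BY; SQL clause order requires GROUP BY first

Fix: Move ORDER BY to the end, after GROUP BY

Corrected query:
SELECT location, AVG(reading) AS a FROM sensors GROUP BY location ORDER BY a

Result:
location    | a        
------------+----------
Garage      | 32.725   
Lobby       | 46.166667
Server-Room | 81.6     
Lab-A       | 94.5     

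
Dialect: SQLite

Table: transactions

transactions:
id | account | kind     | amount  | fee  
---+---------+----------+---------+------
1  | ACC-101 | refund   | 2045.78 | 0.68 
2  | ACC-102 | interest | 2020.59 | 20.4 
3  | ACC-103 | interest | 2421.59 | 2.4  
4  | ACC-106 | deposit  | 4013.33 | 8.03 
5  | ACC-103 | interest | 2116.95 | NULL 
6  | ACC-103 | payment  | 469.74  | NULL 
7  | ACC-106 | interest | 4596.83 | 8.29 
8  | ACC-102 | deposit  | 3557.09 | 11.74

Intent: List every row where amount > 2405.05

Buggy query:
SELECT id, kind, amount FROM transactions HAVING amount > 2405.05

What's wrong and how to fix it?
Bug: This is a non-aggregate query (no GROUP BY, no aggregates), so in SQLite the HAVING clause is invalid here; a row-level condition belongs in WHERE

Fix: Use WHERE for row-level filtering

Corrected query:
SELECT id, kind, amount FROM transactions WHERE amount > 2405.05

Result:
id | kind     | amount 
---+----------+--------
3  | interest | 2421.59
4  | deposit  | 4013.33
7  | interest | 4596.83
8  | deposit  | 3557.09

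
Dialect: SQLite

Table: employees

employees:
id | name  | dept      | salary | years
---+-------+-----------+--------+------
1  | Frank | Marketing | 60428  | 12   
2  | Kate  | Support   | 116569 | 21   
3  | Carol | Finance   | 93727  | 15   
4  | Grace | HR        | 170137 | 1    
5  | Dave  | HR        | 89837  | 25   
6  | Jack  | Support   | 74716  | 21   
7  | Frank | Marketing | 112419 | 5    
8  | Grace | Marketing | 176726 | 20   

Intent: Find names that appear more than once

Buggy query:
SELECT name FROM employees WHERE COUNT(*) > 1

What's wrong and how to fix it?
Bug: COUNT(*) is an aggregate and cannot be used in WHERE

Fix: Group first, then use HAVING for the count condition

Corrected query:
SELECT name FROM employees GROUP BY name HAVING COUNT(*) > 1

Result:
name 
-----
Frank
Grace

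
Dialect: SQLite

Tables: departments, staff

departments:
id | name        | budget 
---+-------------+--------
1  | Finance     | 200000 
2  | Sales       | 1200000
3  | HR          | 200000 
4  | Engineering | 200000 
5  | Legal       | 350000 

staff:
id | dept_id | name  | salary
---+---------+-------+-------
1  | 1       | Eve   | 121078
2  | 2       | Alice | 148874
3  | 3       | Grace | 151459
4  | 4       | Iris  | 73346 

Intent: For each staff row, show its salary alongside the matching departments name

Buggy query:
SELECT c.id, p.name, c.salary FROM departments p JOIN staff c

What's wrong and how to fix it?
Bug: Missing join condition: each staff row is matched to all departments rows instead of just its own

Fix: Add ON c.dept_id = p.id to the JOIN

Corrected query:
SELECT c.id, p.name, c.salary FROM departments p JOIN staff c ON c.dept_id = p.id

Result:
id | name        | salary
---+-------------+-------
1  | Finance     | 121078
2  | Sales       | 148874
3  | HR          | 151459
4  | Engineering | 73346 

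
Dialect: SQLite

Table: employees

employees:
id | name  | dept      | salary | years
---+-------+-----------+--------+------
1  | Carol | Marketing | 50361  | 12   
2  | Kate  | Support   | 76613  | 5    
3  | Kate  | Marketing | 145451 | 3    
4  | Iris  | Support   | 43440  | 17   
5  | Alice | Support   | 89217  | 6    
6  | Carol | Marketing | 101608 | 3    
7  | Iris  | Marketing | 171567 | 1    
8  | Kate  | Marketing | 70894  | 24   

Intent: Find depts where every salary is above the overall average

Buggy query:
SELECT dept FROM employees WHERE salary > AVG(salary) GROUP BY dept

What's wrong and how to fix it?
Bug: WHERE evaluates per row before aggregation, so AVG() is unavailable

Fix: Use a subquery for AVG and a HAVING MIN(...) filter so the condition holds for every row in the group

Corrected query:
SELECT dept FROM employees GROUP BY dept HAVING MIN(salary) > (SELECT AVG(salary) FROM employees)

Result:
(no rows)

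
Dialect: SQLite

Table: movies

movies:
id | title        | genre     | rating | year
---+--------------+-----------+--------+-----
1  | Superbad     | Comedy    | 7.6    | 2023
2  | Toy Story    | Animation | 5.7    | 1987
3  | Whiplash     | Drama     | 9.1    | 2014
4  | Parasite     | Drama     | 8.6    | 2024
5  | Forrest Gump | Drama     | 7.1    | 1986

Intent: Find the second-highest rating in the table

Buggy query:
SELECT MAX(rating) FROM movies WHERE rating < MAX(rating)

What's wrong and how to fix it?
Bug: The inner MAX is an aggregate inside WHERE, which is not allowed

Fix: Put the inner MAX in a scalar subquery

Corrected query:
SELECT MAX(rating) FROM movies WHERE rating < (SELECT MAX(rating) FROM movies)

Result:
MAX(rating)
-----------
8.6        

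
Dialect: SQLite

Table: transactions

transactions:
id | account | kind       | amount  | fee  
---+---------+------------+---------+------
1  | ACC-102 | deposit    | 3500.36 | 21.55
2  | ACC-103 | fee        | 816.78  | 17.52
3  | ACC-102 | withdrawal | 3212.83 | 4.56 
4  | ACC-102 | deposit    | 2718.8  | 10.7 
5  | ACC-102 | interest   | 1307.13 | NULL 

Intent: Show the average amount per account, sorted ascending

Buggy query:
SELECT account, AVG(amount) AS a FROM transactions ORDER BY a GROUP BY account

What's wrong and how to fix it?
Bug: ORDER BY appears before GROUP BY; SQL clause order requires GROUP BY first

Fix: Reorder: SELECT … FROM … GROUP BY … ORDER BY …

Corrected query:
SELECT account, AVG(amount) AS a FROM transactions GROUP BY account ORDER BY a

Result:
account | a      
--------+--------
ACC-103 | 816.78 
ACC-102 | 2684.78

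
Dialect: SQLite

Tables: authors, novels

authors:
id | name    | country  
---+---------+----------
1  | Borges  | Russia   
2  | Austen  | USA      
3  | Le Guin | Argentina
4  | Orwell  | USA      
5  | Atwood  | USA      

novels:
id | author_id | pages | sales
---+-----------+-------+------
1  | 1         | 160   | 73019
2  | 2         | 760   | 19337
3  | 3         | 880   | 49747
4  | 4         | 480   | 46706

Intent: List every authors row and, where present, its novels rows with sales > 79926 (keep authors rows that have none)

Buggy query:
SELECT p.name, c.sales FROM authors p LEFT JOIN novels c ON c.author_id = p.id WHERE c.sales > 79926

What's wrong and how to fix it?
Bug: A WHERE condition on the right-hand table after LEFT JOIN drops unmatched parents

Fix: Move the right-table condition into the ON clause so unmatched parents are kept

Corrected query:
SELECT p.name, c.sales FROM authors p LEFT JOIN novels c ON c.author_id = p.id AND c.sales > 79926

Result:
name    | sales
--------+------
Borges  | NULL 
Austen  | NULL 
Le Guin | NULL 
Orwell  | NULL 
Atwood  | NULL 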